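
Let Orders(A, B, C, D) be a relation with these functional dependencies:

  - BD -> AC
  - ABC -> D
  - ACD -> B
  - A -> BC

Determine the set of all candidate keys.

{A}; {B, D}

{A}⁺: A→BC adds B, C; ABC→D adds D → {A, B, C, D}.
{B, D}⁺: BD→AC adds A, C → {A, B, C, D}. Minimal: {D}⁺ = {D}; {B}⁺ = {B} — none reach the full schema.
Any other superkey contains one of these as a subset, so there are no further candidate keys.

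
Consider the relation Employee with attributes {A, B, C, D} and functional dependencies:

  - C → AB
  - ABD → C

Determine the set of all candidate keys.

Attribute D never appears on the right-hand side of any dependency, so D must belong to every candidate key.
{D}⁺ = {D}, which is not all of the schema, so we must add further attributes.
{C, D}⁺: C→AB adds A, B → {A, B, C, D}. Minimal: {D}⁺ = {D}; {C}⁺ = {A, B, C} — none reach the full schema.
{A, B, D}⁺: ABD→C adds C → {A, B, C, D}. Minimal: {B, D}⁺ = {B, D}; {A, D}⁺ = {A, D}; {A, B}⁺ = {A, B} — none reach the full schema.
Any other superkey contains one of these as a subset, so there are no further candidate keys.

(C, D); (A, B, D)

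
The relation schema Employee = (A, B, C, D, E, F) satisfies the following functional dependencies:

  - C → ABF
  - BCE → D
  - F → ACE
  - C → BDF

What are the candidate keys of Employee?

{C}⁺: C→ABF adds A, B, F; F→ACE adds E; C→BDF adds D → {A, B, C, D, E, F}.
{F}⁺: F→ACE adds A, C, E; C→BDF adds B, D → {A, B, C, D, E, F}.

C; F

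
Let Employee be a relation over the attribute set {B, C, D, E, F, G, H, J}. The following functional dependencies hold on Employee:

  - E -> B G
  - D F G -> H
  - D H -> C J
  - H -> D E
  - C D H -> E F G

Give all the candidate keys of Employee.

{H}; {D, E, F}; {D, F, G}

{H}⁺: H→DE adds D, E; E→BG adds B, G; DH→CJ adds C, J; CDH→EFG adds F → {B, C, D, E, F, G, H, J}.
{D, E, F}⁺: E→BG adds B, G; DFG→H adds H; DH→CJ adds C, J → {B, C, D, E, F, G, H, J}. Minimal: {E, F}⁺ = {B, E, F, G}; {D, F}⁺ = {D, F}; {D, E}⁺ = {B, D, E, G} — none reach the full schema.
{D, F, G}⁺: DFG→H adds H; DH→CJ adds C, J; H→DE adds E; E→BG adds B → {B, C, D, E, F, G, H, J}. Minimal: {F, G}⁺ = {F, G}; {D, G}⁺ = {D, G}; {D, F}⁺ = {D, F} — none reach the full schema.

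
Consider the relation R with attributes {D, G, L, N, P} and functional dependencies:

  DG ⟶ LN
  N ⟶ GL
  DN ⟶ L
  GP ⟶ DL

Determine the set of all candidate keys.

Attribute P never appears on the right-hand side of any dependency, so P must belong to every candidate key.
{P}⁺ = {P}, which is not all of the schema, so we must add further attributes.
{G, P}⁺: GP→DL adds D, L; DG→LN adds N → {D, G, L, N, P}. Minimal: {P}⁺ = {P}; {G}⁺ = {G} — none reach the full schema.
{N, P}⁺: N→GL adds G, L; GP→DL adds D → {D, G, L, N, P}. Minimal: {P}⁺ = {P}; {N}⁺ = {G, L, N} — none reach the full schema.
Any other superkey contains one of these as a subset, so there are no further candidate keys.

(G, P); (N, P)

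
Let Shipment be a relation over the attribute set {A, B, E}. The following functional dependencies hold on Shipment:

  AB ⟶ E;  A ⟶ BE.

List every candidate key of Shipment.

(A)

Attribute A never appears on the right-hand side of any dependency, so A must belong to every candidate key.
{A}⁺ = {A, B, E}, which is all of the schema, so {A} is the only candidate key.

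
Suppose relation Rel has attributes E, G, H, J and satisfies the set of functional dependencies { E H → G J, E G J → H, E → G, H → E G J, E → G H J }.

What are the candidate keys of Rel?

(E), (H)

{E}⁺: E→G adds G; E→GHJ adds H, J → {E, G, H, J}.
{H}⁺: H→EGJ adds E, G, J → {E, G, H, J}.
Any other superkey contains one of these as a subset, so there are no further candidate keys.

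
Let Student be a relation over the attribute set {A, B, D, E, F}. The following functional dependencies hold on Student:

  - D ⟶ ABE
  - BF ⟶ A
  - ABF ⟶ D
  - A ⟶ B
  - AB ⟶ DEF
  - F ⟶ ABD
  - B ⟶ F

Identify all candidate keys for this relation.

A, B, D, F

{A}⁺: A→B adds B; AB→DEF adds D, E, F → {A, B, D, E, F}.
{B}⁺: B→F adds F; BF→A adds A; ABF→D adds D; AB→DEF adds E → {A, B, D, E, F}.
{D}⁺: D→ABE adds A, B, E; AB→DEF adds F → {A, B, D, E, F}.
{F}⁺: F→ABD adds A, B, D; D→ABE adds E → {A, B, D, E, F}.
Any other superkey contains one of these as a subset, so there are no further candidate keys.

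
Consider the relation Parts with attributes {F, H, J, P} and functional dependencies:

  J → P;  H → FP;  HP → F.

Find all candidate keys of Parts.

Attributes H, J never appear on any right-hand side, so every candidate key must contain {H, J}.
{H, J}⁺ = {F, H, J, P}, which is all of the schema, so {H, J} is the only candidate key.

HJ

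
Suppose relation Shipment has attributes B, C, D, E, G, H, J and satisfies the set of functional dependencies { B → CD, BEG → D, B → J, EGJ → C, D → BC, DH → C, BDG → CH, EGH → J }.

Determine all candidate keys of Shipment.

Attributes E, G never appear on any right-hand side, so every candidate key must contain {E, G}.
{E, G}⁺ = {E, G}, which is not all of the schema, so we must add further attributes.
{B, E, G}⁺: B→CD adds C, D; B→J adds J; BDG→CH adds H → {B, C, D, E, G, H, J}.
{D, E, G}⁺: D→BC adds B, C; BDG→CH adds H; EGH→J adds J → {B, C, D, E, G, H, J}.

BEG, DEG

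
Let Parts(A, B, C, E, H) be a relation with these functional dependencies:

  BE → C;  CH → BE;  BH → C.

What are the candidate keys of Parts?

Attributes A, H never appear on any right-hand side, so every candidate key must contain {A, H}.
{A, H}⁺ = {A, H}, which is not all of the schema, so we must add further attributes.
{A, B, H}⁺: BH→C adds C; CH→BE adds E → {A, B, C, E, H}.
{A, C, H}⁺: CH→BE adds B, E → {A, B, C, E, H}.

{A, B, H}, {A, C, H}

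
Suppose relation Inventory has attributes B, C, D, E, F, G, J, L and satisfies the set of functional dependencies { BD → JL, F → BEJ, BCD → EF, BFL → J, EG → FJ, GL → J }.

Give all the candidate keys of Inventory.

(B, C, D, G), (C, D, E, G), (C, D, F, G)

{B, C, D, G}⁺: BD→JL adds J, L; BCD→EF adds E, F → {B, C, D, E, F, G, J, L}.
{C, D, E, G}⁺: EG→FJ adds F, J; F→BEJ adds B; BD→JL adds L → {B, C, D, E, F, G, J, L}.
{C, D, F, G}⁺: F→BEJ adds B, E, J; BD→JL adds L → {B, C, D, E, F, G, J, L}.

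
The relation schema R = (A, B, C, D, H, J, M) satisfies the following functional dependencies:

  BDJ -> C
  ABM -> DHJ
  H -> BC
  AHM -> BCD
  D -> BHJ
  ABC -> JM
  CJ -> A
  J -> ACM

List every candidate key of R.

{D}, {A, H}, {B, J}, {H, J}, {A, B, C}, {A, B, M}

{D}⁺: D→BHJ adds B, H, J; J→ACM adds A, C, M → {A, B, C, D, H, J, M}.
{A, H}⁺: H→BC adds B, C; ABC→JM adds J, M; ABM→DHJ adds D → {A, B, C, D, H, J, M}. Minimal: {H}⁺ = {B, C, H}; {A}⁺ = {A} — none reach the full schema.
{B, J}⁺: J→ACM adds A, C, M; ABM→DHJ adds D, H → {A, B, C, D, H, J, M}. Minimal: {J}⁺ = {A, C, J, M}; {B}⁺ = {B} — none reach the full schema.
{H, J}⁺: H→BC adds B, C; CJ→A adds A; J→ACM adds M; ABM→DHJ adds D → {A, B, C, D, H, J, M}. Minimal: {J}⁺ = {A, C, J, M}; {H}⁺ = {B, C, H} — none reach the full schema.
{A, B, C}⁺: ABC→JM adds J, M; ABM→DHJ adds D, H → {A, B, C, D, H, J, M}. Minimal: {B, C}⁺ = {B, C}; {A, C}⁺ = {A, C}; {A, B}⁺ = {A, B} — none reach the full schema.
{A, B, M}⁺: ABM→DHJ adds D, H, J; H→BC adds C → {A, B, C, D, H, J, M}. Minimal: {B, M}⁺ = {B, M}; {A, M}⁺ = {A, M}; {A, B}⁺ = {A, B} — none reach the full schema.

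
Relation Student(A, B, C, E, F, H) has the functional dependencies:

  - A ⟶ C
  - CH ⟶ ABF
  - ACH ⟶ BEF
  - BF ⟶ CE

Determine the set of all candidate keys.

AH, CH, BFH

{A, H}⁺: A→C adds C; CH→ABF adds B, F; ACH→BEF adds E → {A, B, C, E, F, H}. Minimal: {H}⁺ = {H}; {A}⁺ = {A, C} — none reach the full schema.
{C, H}⁺: CH→ABF adds A, B, F; ACH→BEF adds E → {A, B, C, E, F, H}. Minimal: {H}⁺ = {H}; {C}⁺ = {C} — none reach the full schema.
{B, F, H}⁺: BF→CE adds C, E; CH→ABF adds A → {A, B, C, E, F, H}. Minimal: {F, H}⁺ = {F, H}; {B, H}⁺ = {B, H}; {B, F}⁺ = {B, C, E, F} — none reach the full schema.
Any other superkey contains one of these as a subset, so there are no further candidate keys.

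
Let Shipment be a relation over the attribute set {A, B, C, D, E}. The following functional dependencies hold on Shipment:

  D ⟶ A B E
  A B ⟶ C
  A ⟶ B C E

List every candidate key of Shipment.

{D}

Attribute D never appears on the right-hand side of any dependency, so D must belong to every candidate key.
{D}⁺ = {A, B, C, D, E}, which is all of the schema, so {D} is the only candidate key.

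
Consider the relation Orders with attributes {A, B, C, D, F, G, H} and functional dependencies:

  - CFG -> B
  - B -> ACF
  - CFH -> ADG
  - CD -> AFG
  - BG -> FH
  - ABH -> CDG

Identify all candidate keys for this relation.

BD; BG; BH; CD; CFG; CFH

{B, D}⁺: B→ACF adds A, C, F; CD→AFG adds G; BG→FH adds H → {A, B, C, D, F, G, H}. Minimal: {D}⁺ = {D}; {B}⁺ = {A, B, C, F} — none reach the full schema.
{B, G}⁺: B→ACF adds A, C, F; BG→FH adds H; ABH→CDG adds D → {A, B, C, D, F, G, H}. Minimal: {G}⁺ = {G}; {B}⁺ = {A, B, C, F} — none reach the full schema.
{B, H}⁺: B→ACF adds A, C, F; CFH→ADG adds D, G → {A, B, C, D, F, G, H}. Minimal: {H}⁺ = {H}; {B}⁺ = {A, B, C, F} — none reach the full schema.
{C, D}⁺: CD→AFG adds A, F, G; CFG→B adds B; BG→FH adds H → {A, B, C, D, F, G, H}. Minimal: {D}⁺ = {D}; {C}⁺ = {C} — none reach the full schema.
{C, F, G}⁺: CFG→B adds B; B→ACF adds A; BG→FH adds H; ABH→CDG adds D → {A, B, C, D, F, G, H}. Minimal: {F, G}⁺ = {F, G}; {C, G}⁺ = {C, G}; {C, F}⁺ = {C, F} — none reach the full schema.
{C, F, H}⁺: CFH→ADG adds A, D, G; CFG→B adds B → {A, B, C, D, F, G, H}. Minimal: {F, H}⁺ = {F, H}; {C, H}⁺ = {C, H}; {C, F}⁺ = {C, F} — none reach the full schema.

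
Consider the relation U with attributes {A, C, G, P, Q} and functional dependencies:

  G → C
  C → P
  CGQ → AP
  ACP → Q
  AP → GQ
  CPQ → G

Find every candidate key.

{A, C}⁺: C→P adds P; ACP→Q adds Q; AP→GQ adds G → {A, C, G, P, Q}. Minimal: {C}⁺ = {C, P}; {A}⁺ = {A} — none reach the full schema.
{A, G}⁺: G→C adds C; C→P adds P; ACP→Q adds Q → {A, C, G, P, Q}. Minimal: {G}⁺ = {C, G, P}; {A}⁺ = {A} — none reach the full schema.
{A, P}⁺: AP→GQ adds G, Q; G→C adds C → {A, C, G, P, Q}. Minimal: {P}⁺ = {P}; {A}⁺ = {A} — none reach the full schema.
{C, Q}⁺: C→P adds P; CPQ→G adds G; CGQ→AP adds A → {A, C, G, P, Q}. Minimal: {Q}⁺ = {Q}; {C}⁺ = {C, P} — none reach the full schema.
{G, Q}⁺: G→C adds C; C→P adds P; CGQ→AP adds A → {A, C, G, P, Q}. Minimal: {Q}⁺ = {Q}; {G}⁺ = {C, G, P} — none reach the full schema.
Any other superkey contains one of these as a subset, so there are no further candidate keys.

{A, C}, {A, G}, {A, P}, {C, Q}, {G, Q}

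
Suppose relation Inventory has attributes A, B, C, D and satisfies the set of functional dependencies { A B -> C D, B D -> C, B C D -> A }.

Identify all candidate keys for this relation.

{A, B}; {B, D}

Attribute B never appears on the right-hand side of any dependency, so B must belong to every candidate key.
{B}⁺ = {B}, which is not all of the schema, so we must add further attributes.
{A, B}⁺: AB→CD adds C, D → {A, B, C, D}.
{B, D}⁺: BD→C adds C; BCD→A adds A → {A, B, C, D}.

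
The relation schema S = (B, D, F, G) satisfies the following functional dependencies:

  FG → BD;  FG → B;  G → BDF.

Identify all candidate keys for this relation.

{G}

Attribute G never appears on the right-hand side of any dependency, so G must belong to every candidate key.
{G}⁺ = {B, D, F, G}, which is all of the schema, so {G} is the only candidate key.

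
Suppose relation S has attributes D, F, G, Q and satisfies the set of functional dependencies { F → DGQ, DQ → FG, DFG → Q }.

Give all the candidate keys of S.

{F}⁺: F→DGQ adds D, G, Q → {D, F, G, Q}.
{D, Q}⁺: DQ→FG adds F, G → {D, F, G, Q}.
Any other superkey contains one of these as a subset, so there are no further candidate keys.

{F}; {D, Q}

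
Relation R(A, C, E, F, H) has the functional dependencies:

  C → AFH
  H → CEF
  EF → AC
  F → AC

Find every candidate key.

{C}⁺: C→AFH adds A, F, H; H→CEF adds E → {A, C, E, F, H}.
{F}⁺: F→AC adds A, C; C→AFH adds H; H→CEF adds E → {A, C, E, F, H}.
{H}⁺: H→CEF adds C, E, F; EF→AC adds A → {A, C, E, F, H}.
Any other superkey contains one of these as a subset, so there are no further candidate keys.

{C}, {F}, {H}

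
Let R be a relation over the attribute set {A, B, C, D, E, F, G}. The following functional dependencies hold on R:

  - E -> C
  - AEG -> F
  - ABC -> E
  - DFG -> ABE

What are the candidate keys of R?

(D, F, G), (A, D, E, G), (A, B, C, D, G)

Attributes D, G never appear on any right-hand side, so every candidate key must contain {D, G}.
{D, G}⁺ = {D, G}, which is not all of the schema, so we must add further attributes.
{D, F, G}⁺: DFG→ABE adds A, B, E; E→C adds C → {A, B, C, D, E, F, G}. Minimal: {F, G}⁺ = {F, G}; {D, G}⁺ = {D, G}; {D, F}⁺ = {D, F} — none reach the full schema.
{A, D, E, G}⁺: E→C adds C; AEG→F adds F; DFG→ABE adds B → {A, B, C, D, E, F, G}. Minimal: {D, E, G}⁺ = {C, D, E, G}; {A, E, G}⁺ = {A, C, E, F, G}; {A, D, G}⁺ = {A, D, G}; … — none reach the full schema.
{A, B, C, D, G}⁺: ABC→E adds E; AEG→F adds F → {A, B, C, D, E, F, G}. Minimal: {B, C, D, G}⁺ = {B, C, D, G}; {A, C, D, G}⁺ = {A, C, D, G}; {A, B, D, G}⁺ = {A, B, D, G}; … — none reach the full schema.
Any other superkey contains one of these as a subset, so there are no further candidate keys.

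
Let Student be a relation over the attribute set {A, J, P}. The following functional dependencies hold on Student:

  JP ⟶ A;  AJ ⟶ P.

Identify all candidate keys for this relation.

{A, J}, {J, P}

Attribute J never appears on the right-hand side of any dependency, so J must belong to every candidate key.
{J}⁺ = {J}, which is not all of the schema, so we must add further attributes.
{A, J}⁺: AJ→P adds P → {A, J, P}.
{J, P}⁺: JP→A adds A → {A, J, P}.
Any other superkey contains one of these as a subset, so there are no further candidate keys.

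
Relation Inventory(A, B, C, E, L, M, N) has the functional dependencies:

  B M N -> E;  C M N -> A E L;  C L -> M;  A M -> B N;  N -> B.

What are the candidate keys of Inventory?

{A, C, L}, {A, C, M}, {C, L, N}, {C, M, N}

Attribute C never appears on the right-hand side of any dependency, so C must belong to every candidate key.
{C}⁺ = {C}, which is not all of the schema, so we must add further attributes.
{A, C, L}⁺: CL→M adds M; AM→BN adds B, N; BMN→E adds E → {A, B, C, E, L, M, N}. Minimal: {C, L}⁺ = {C, L, M}; {A, L}⁺ = {A, L}; {A, C}⁺ = {A, C} — none reach the full schema.
{A, C, M}⁺: AM→BN adds B, N; BMN→E adds E; CMN→AEL adds L → {A, B, C, E, L, M, N}. Minimal: {C, M}⁺ = {C, M}; {A, M}⁺ = {A, B, E, M, N}; {A, C}⁺ = {A, C} — none reach the full schema.
{C, L, N}⁺: CL→M adds M; N→B adds B; BMN→E adds E; CMN→AEL adds A → {A, B, C, E, L, M, N}. Minimal: {L, N}⁺ = {B, L, N}; {C, N}⁺ = {B, C, N}; {C, L}⁺ = {C, L, M} — none reach the full schema.
{C, M, N}⁺: CMN→AEL adds A, E, L; AM→BN adds B → {A, B, C, E, L, M, N}. Minimal: {M, N}⁺ = {B, E, M, N}; {C, N}⁺ = {B, C, N}; {C, M}⁺ = {C, M} — none reach the full schema.
Any other superkey contains one of these as a subset, so there are no further candidate keys.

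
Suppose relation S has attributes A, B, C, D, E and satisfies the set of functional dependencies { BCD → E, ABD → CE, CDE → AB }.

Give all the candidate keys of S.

{A, B, D}⁺: ABD→CE adds C, E → {A, B, C, D, E}. Minimal: {B, D}⁺ = {B, D}; {A, D}⁺ = {A, D}; {A, B}⁺ = {A, B} — none reach the full schema.
{B, C, D}⁺: BCD→E adds E; CDE→AB adds A → {A, B, C, D, E}. Minimal: {C, D}⁺ = {C, D}; {B, D}⁺ = {B, D}; {B, C}⁺ = {B, C} — none reach the full schema.
{C, D, E}⁺: CDE→AB adds A, B → {A, B, C, D, E}. Minimal: {D, E}⁺ = {D, E}; {C, E}⁺ = {C, E}; {C, D}⁺ = {C, D} — none reach the full schema.
Any other superkey contains one of these as a subset, so there are no further candidate keys.

{A, B, D}, {B, C, D}, {C, D, E}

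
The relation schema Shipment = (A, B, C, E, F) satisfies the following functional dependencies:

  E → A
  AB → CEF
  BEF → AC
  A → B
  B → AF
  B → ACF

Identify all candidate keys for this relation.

{A}; {B}; {E}

{A}⁺: A→B adds B; B→AF adds F; B→ACF adds C; AB→CEF adds E → {A, B, C, E, F}.
{B}⁺: B→AF adds A, F; B→ACF adds C; AB→CEF adds E → {A, B, C, E, F}.
{E}⁺: E→A adds A; A→B adds B; B→AF adds F; B→ACF adds C → {A, B, C, E, F}.
Any other superkey contains one of these as a subset, so there are no further candidate keys.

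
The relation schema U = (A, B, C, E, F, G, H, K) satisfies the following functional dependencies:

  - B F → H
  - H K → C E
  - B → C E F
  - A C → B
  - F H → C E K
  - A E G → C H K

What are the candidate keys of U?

{A, B, G}, {A, C, G}, {A, E, G}, {A, F, G, H}, {A, G, H, K}

Attributes A, G never appear on any right-hand side, so every candidate key must contain {A, G}.
{A, G}⁺ = {A, G}, which is not all of the schema, so we must add further attributes.
{A, B, G}⁺: B→CEF adds C, E, F; AEG→CHK adds H, K → {A, B, C, E, F, G, H, K}. Minimal: {B, G}⁺ = {B, C, E, F, G, H, K}; {A, G}⁺ = {A, G}; {A, B}⁺ = {A, B, C, E, F, H, K} — none reach the full schema.
{A, C, G}⁺: AC→B adds B; B→CEF adds E, F; AEG→CHK adds H, K → {A, B, C, E, F, G, H, K}. Minimal: {C, G}⁺ = {C, G}; {A, G}⁺ = {A, G}; {A, C}⁺ = {A, B, C, E, F, H, K} — none reach the full schema.
{A, E, G}⁺: AEG→CHK adds C, H, K; AC→B adds B; B→CEF adds F → {A, B, C, E, F, G, H, K}. Minimal: {E, G}⁺ = {E, G}; {A, G}⁺ = {A, G}; {A, E}⁺ = {A, E} — none reach the full schema.
{A, F, G, H}⁺: FH→CEK adds C, E, K; AC→B adds B → {A, B, C, E, F, G, H, K}. Minimal: {F, G, H}⁺ = {C, E, F, G, H, K}; {A, G, H}⁺ = {A, G, H}; {A, F, H}⁺ = {A, B, C, E, F, H, K}; … — none reach the full schema.
{A, G, H, K}⁺: HK→CE adds C, E; AC→B adds B; B→CEF adds F → {A, B, C, E, F, G, H, K}. Minimal: {G, H, K}⁺ = {C, E, G, H, K}; {A, H, K}⁺ = {A, B, C, E, F, H, K}; {A, G, K}⁺ = {A, G, K}; … — none reach the full schema.
Any other superkey contains one of these as a subset, so there are no further candidate keys.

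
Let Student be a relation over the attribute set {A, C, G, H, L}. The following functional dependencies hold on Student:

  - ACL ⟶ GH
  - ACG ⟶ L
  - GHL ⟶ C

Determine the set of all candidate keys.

(A, C, G), (A, C, L), (A, G, H, L)

Attribute A never appears on the right-hand side of any dependency, so A must belong to every candidate key.
{A}⁺ = {A}, which is not all of the schema, so we must add further attributes.
{A, C, G}⁺: ACG→L adds L; ACL→GH adds H → {A, C, G, H, L}. Minimal: {C, G}⁺ = {C, G}; {A, G}⁺ = {A, G}; {A, C}⁺ = {A, C} — none reach the full schema.
{A, C, L}⁺: ACL→GH adds G, H → {A, C, G, H, L}. Minimal: {C, L}⁺ = {C, L}; {A, L}⁺ = {A, L}; {A, C}⁺ = {A, C} — none reach the full schema.
{A, G, H, L}⁺: GHL→C adds C → {A, C, G, H, L}. Minimal: {G, H, L}⁺ = {C, G, H, L}; {A, H, L}⁺ = {A, H, L}; {A, G, L}⁺ = {A, G, L}; … — none reach the full schema.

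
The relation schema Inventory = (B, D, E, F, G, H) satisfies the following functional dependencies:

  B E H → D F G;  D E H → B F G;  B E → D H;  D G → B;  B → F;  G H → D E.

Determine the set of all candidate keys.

{B, E}, {G, H}, {D, E, G}, {D, E, H}

{B, E}⁺: BE→DH adds D, H; B→F adds F; BEH→DFG adds G → {B, D, E, F, G, H}. Minimal: {E}⁺ = {E}; {B}⁺ = {B, F} — none reach the full schema.
{G, H}⁺: GH→DE adds D, E; DEH→BFG adds B, F → {B, D, E, F, G, H}. Minimal: {H}⁺ = {H}; {G}⁺ = {G} — none reach the full schema.
{D, E, G}⁺: DG→B adds B; B→F adds F; BE→DH adds H → {B, D, E, F, G, H}. Minimal: {E, G}⁺ = {E, G}; {D, G}⁺ = {B, D, F, G}; {D, E}⁺ = {D, E} — none reach the full schema.
{D, E, H}⁺: DEH→BFG adds B, F, G → {B, D, E, F, G, H}. Minimal: {E, H}⁺ = {E, H}; {D, H}⁺ = {D, H}; {D, E}⁺ = {D, E} — none reach the full schema.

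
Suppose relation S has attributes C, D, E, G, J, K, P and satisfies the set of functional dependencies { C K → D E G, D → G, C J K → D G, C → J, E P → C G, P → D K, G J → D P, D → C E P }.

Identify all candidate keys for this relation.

{D}, {P}, {C, G}, {C, K}, {G, J}

{D}⁺: D→G adds G; D→CEP adds C, E, P; C→J adds J; P→DK adds K → {C, D, E, G, J, K, P}.
{P}⁺: P→DK adds D, K; D→CEP adds C, E; CK→DEG adds G; C→J adds J → {C, D, E, G, J, K, P}.
{C, G}⁺: C→J adds J; GJ→DP adds D, P; D→CEP adds E; P→DK adds K → {C, D, E, G, J, K, P}. Minimal: {G}⁺ = {G}; {C}⁺ = {C, J} — none reach the full schema.
{C, K}⁺: CK→DEG adds D, E, G; C→J adds J; GJ→DP adds P → {C, D, E, G, J, K, P}. Minimal: {K}⁺ = {K}; {C}⁺ = {C, J} — none reach the full schema.
{G, J}⁺: GJ→DP adds D, P; D→CEP adds C, E; P→DK adds K → {C, D, E, G, J, K, P}. Minimal: {J}⁺ = {J}; {G}⁺ = {G} — none reach the full schema.
Any other superkey contains one of these as a subset, so there are no further candidate keys.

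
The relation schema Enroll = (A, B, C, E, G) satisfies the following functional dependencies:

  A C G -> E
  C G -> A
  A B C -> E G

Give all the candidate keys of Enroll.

Attributes B, C never appear on any right-hand side, so every candidate key must contain {B, C}.
{B, C}⁺ = {B, C}, which is not all of the schema, so we must add further attributes.
{A, B, C}⁺: ABC→EG adds E, G → {A, B, C, E, G}. Minimal: {B, C}⁺ = {B, C}; {A, C}⁺ = {A, C}; {A, B}⁺ = {A, B} — none reach the full schema.
{B, C, G}⁺: CG→A adds A; ABC→EG adds E → {A, B, C, E, G}. Minimal: {C, G}⁺ = {A, C, E, G}; {B, G}⁺ = {B, G}; {B, C}⁺ = {B, C} — none reach the full schema.

ABC, BCG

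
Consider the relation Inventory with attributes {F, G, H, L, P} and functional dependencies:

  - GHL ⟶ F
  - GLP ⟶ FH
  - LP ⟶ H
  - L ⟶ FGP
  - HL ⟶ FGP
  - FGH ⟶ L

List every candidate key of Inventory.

{L}⁺: L→FGP adds F, G, P; GLP→FH adds H → {F, G, H, L, P}.
{F, G, H}⁺: FGH→L adds L; L→FGP adds P → {F, G, H, L, P}. Minimal: {G, H}⁺ = {G, H}; {F, H}⁺ = {F, H}; {F, G}⁺ = {F, G} — none reach the full schema.

(L); (F, G, H)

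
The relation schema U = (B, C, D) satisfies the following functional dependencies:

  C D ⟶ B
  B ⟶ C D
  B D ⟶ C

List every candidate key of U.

(B); (C, D)

{B}⁺: B→CD adds C, D → {B, C, D}.
{C, D}⁺: CD→B adds B → {B, C, D}. Minimal: {D}⁺ = {D}; {C}⁺ = {C} — none reach the full schema.
Any other superkey contains one of these as a subset, so there are no further candidate keys.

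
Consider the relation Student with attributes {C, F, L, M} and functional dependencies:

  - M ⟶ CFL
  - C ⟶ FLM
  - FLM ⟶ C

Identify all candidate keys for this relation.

{C}⁺: C→FLM adds F, L, M → {C, F, L, M}.
{M}⁺: M→CFL adds C, F, L → {C, F, L, M}.
Any other superkey contains one of these as a subset, so there are no further candidate keys.

{C}, {M}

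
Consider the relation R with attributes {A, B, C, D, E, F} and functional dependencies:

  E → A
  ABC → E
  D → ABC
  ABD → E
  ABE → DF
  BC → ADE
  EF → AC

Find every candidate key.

{D}⁺: D→ABC adds A, B, C; ABD→E adds E; ABE→DF adds F → {A, B, C, D, E, F}.
{B, C}⁺: BC→ADE adds A, D, E; ABE→DF adds F → {A, B, C, D, E, F}.
{B, E}⁺: E→A adds A; ABE→DF adds D, F; EF→AC adds C → {A, B, C, D, E, F}.

(D), (B, C), (B, E)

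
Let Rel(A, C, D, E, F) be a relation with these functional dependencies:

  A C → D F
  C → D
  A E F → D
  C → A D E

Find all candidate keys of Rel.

C

Attribute C never appears on the right-hand side of any dependency, so C must belong to every candidate key.
{C}⁺ = {A, C, D, E, F}, which is all of the schema, so {C} is the only candidate key.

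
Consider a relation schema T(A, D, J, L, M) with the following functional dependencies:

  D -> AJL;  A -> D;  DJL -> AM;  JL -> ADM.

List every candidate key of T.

A, D, JL

{A}⁺: A→D adds D; D→AJL adds J, L; DJL→AM adds M → {A, D, J, L, M}.
{D}⁺: D→AJL adds A, J, L; DJL→AM adds M → {A, D, J, L, M}.
{J, L}⁺: JL→ADM adds A, D, M → {A, D, J, L, M}. Minimal: {L}⁺ = {L}; {J}⁺ = {J} — none reach the full schema.
Any other superkey contains one of these as a subset, so there are no further candidate keys.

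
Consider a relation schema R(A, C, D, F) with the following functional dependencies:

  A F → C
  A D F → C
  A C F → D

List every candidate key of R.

(A, F)

{A, F}⁺: AF→C adds C; ACF→D adds D → {A, C, D, F}. Minimal: {F}⁺ = {F}; {A}⁺ = {A} — none reach the full schema.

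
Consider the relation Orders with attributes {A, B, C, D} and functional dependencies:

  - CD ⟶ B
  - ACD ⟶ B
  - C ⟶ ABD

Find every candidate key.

{C}

{C}⁺: C→ABD adds A, B, D → {A, B, C, D}.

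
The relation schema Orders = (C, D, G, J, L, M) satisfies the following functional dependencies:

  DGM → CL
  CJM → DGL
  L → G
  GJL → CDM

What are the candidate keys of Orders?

{J, L}, {C, J, M}, {D, G, J, M}

{J, L}⁺: L→G adds G; GJL→CDM adds C, D, M → {C, D, G, J, L, M}. Minimal: {L}⁺ = {G, L}; {J}⁺ = {J} — none reach the full schema.
{C, J, M}⁺: CJM→DGL adds D, G, L → {C, D, G, J, L, M}. Minimal: {J, M}⁺ = {J, M}; {C, M}⁺ = {C, M}; {C, J}⁺ = {C, J} — none reach the full schema.
{D, G, J, M}⁺: DGM→CL adds C, L → {C, D, G, J, L, M}. Minimal: {G, J, M}⁺ = {G, J, M}; {D, J, M}⁺ = {D, J, M}; {D, G, M}⁺ = {C, D, G, L, M}; … — none reach the full schema.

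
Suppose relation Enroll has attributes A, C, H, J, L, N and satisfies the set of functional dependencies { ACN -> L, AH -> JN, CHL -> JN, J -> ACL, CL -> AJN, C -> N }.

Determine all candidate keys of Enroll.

Attribute H never appears on the right-hand side of any dependency, so H must belong to every candidate key.
{H}⁺ = {H}, which is not all of the schema, so we must add further attributes.
{A, H}⁺: AH→JN adds J, N; J→ACL adds C, L → {A, C, H, J, L, N}.
{H, J}⁺: J→ACL adds A, C, L; CL→AJN adds N → {A, C, H, J, L, N}.
{C, H, L}⁺: CHL→JN adds J, N; J→ACL adds A → {A, C, H, J, L, N}.
Any other superkey contains one of these as a subset, so there are no further candidate keys.

{A, H}, {H, J}, {C, H, L}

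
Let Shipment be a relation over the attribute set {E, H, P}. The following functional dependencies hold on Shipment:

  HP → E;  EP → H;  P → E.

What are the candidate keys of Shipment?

Attribute P never appears on the right-hand side of any dependency, so P must belong to every candidate key.
{P}⁺ = {E, H, P}, which is all of the schema, so {P} is the only candidate key.

(P)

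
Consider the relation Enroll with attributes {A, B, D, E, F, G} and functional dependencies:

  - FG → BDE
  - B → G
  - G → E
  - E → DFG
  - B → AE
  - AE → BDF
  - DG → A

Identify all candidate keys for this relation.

{B}; {E}; {G}

{B}⁺: B→G adds G; G→E adds E; E→DFG adds D, F; B→AE adds A → {A, B, D, E, F, G}.
{E}⁺: E→DFG adds D, F, G; DG→A adds A; FG→BDE adds B → {A, B, D, E, F, G}.
{G}⁺: G→E adds E; E→DFG adds D, F; DG→A adds A; FG→BDE adds B → {A, B, D, E, F, G}.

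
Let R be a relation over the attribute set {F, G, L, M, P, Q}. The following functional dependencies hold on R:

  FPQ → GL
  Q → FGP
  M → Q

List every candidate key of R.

Attribute M never appears on the right-hand side of any dependency, so M must belong to every candidate key.
{M}⁺ = {F, G, L, M, P, Q}, which is all of the schema, so {M} is the only candidate key.

{M}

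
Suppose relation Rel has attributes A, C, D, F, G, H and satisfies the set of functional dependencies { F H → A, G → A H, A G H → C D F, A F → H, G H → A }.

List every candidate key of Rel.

{G}

Attribute G never appears on the right-hand side of any dependency, so G must belong to every candidate key.
{G}⁺ = {A, C, D, F, G, H}, which is all of the schema, so {G} is the only candidate key.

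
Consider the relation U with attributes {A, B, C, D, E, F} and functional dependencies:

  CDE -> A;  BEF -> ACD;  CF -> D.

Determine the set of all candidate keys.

{B, E, F}

Attributes B, E, F never appear on any right-hand side, so every candidate key must contain {B, E, F}.
{B, E, F}⁺ = {A, B, C, D, E, F}, which is all of the schema, so {B, E, F} is the only candidate key.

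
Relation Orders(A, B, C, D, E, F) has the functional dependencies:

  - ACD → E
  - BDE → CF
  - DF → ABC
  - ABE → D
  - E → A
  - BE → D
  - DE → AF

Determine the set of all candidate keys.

{B, E}⁺: E→A adds A; BE→D adds D; DE→AF adds F; BDE→CF adds C → {A, B, C, D, E, F}. Minimal: {E}⁺ = {A, E}; {B}⁺ = {B} — none reach the full schema.
{D, E}⁺: E→A adds A; DE→AF adds F; DF→ABC adds B, C → {A, B, C, D, E, F}. Minimal: {E}⁺ = {A, E}; {D}⁺ = {D} — none reach the full schema.
{D, F}⁺: DF→ABC adds A, B, C; ACD→E adds E → {A, B, C, D, E, F}. Minimal: {F}⁺ = {F}; {D}⁺ = {D} — none reach the full schema.
{A, C, D}⁺: ACD→E adds E; DE→AF adds F; DF→ABC adds B → {A, B, C, D, E, F}. Minimal: {C, D}⁺ = {C, D}; {A, D}⁺ = {A, D}; {A, C}⁺ = {A, C} — none reach the full schema.
Any other superkey contains one of these as a subset, so there are no further candidate keys.

{B, E}, {D, E}, {D, F}, {A, C, D}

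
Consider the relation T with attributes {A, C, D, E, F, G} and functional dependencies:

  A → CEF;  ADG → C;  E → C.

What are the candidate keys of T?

{A, D, G}

Attributes A, D, G never appear on any right-hand side, so every candidate key must contain {A, D, G}.
{A, D, G}⁺ = {A, C, D, E, F, G}, which is all of the schema, so {A, D, G} is the only candidate key.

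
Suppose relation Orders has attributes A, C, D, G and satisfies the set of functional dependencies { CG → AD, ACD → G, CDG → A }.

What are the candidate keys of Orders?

CG, ACD

Attribute C never appears on the right-hand side of any dependency, so C must belong to every candidate key.
{C}⁺ = {C}, which is not all of the schema, so we must add further attributes.
{C, G}⁺: CG→AD adds A, D → {A, C, D, G}. Minimal: {G}⁺ = {G}; {C}⁺ = {C} — none reach the full schema.
{A, C, D}⁺: ACD→G adds G → {A, C, D, G}. Minimal: {C, D}⁺ = {C, D}; {A, D}⁺ = {A, D}; {A, C}⁺ = {A, C} — none reach the full schema.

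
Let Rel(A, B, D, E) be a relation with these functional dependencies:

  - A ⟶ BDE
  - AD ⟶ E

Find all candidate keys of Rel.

(A)

{A}⁺: A→BDE adds B, D, E → {A, B, D, E}.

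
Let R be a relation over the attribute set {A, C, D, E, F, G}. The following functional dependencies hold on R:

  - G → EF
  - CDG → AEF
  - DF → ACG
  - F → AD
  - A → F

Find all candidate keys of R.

{A}⁺: A→F adds F; F→AD adds D; DF→ACG adds C, G; G→EF adds E → {A, C, D, E, F, G}.
{F}⁺: F→AD adds A, D; DF→ACG adds C, G; G→EF adds E → {A, C, D, E, F, G}.
{G}⁺: G→EF adds E, F; F→AD adds A, D; DF→ACG adds C → {A, C, D, E, F, G}.
Any other superkey contains one of these as a subset, so there are no further candidate keys.

(A); (F); (G)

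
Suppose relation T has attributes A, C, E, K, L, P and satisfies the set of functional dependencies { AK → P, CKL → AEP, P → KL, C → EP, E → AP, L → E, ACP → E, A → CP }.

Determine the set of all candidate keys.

{A}⁺: A→CP adds C, P; P→KL adds K, L; C→EP adds E → {A, C, E, K, L, P}.
{C}⁺: C→EP adds E, P; E→AP adds A; P→KL adds K, L → {A, C, E, K, L, P}.
{E}⁺: E→AP adds A, P; A→CP adds C; P→KL adds K, L → {A, C, E, K, L, P}.
{L}⁺: L→E adds E; E→AP adds A, P; A→CP adds C; P→KL adds K → {A, C, E, K, L, P}.
{P}⁺: P→KL adds K, L; L→E adds E; E→AP adds A; A→CP adds C → {A, C, E, K, L, P}.

{A}, {C}, {E}, {L}, {P}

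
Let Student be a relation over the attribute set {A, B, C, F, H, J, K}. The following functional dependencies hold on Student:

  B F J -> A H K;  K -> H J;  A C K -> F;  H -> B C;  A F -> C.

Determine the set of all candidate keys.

{A, K}, {F, K}, {B, F, J}, {F, H, J}

{A, K}⁺: K→HJ adds H, J; H→BC adds B, C; ACK→F adds F → {A, B, C, F, H, J, K}. Minimal: {K}⁺ = {B, C, H, J, K}; {A}⁺ = {A} — none reach the full schema.
{F, K}⁺: K→HJ adds H, J; H→BC adds B, C; BFJ→AHK adds A → {A, B, C, F, H, J, K}. Minimal: {K}⁺ = {B, C, H, J, K}; {F}⁺ = {F} — none reach the full schema.
{B, F, J}⁺: BFJ→AHK adds A, H, K; H→BC adds C → {A, B, C, F, H, J, K}. Minimal: {F, J}⁺ = {F, J}; {B, J}⁺ = {B, J}; {B, F}⁺ = {B, F} — none reach the full schema.
{F, H, J}⁺: H→BC adds B, C; BFJ→AHK adds A, K → {A, B, C, F, H, J, K}. Minimal: {H, J}⁺ = {B, C, H, J}; {F, J}⁺ = {F, J}; {F, H}⁺ = {B, C, F, H} — none reach the full schema.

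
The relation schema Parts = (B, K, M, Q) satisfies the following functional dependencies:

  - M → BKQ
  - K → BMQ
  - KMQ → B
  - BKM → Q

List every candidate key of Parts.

{K}⁺: K→BMQ adds B, M, Q → {B, K, M, Q}.
{M}⁺: M→BKQ adds B, K, Q → {B, K, M, Q}.
Any other superkey contains one of these as a subset, so there are no further candidate keys.

{K}, {M}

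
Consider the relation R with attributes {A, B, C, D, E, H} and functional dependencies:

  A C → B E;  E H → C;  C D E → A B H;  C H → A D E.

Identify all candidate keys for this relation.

{C, H}⁺: CH→ADE adds A, D, E; AC→BE adds B → {A, B, C, D, E, H}. Minimal: {H}⁺ = {H}; {C}⁺ = {C} — none reach the full schema.
{E, H}⁺: EH→C adds C; CH→ADE adds A, D; AC→BE adds B → {A, B, C, D, E, H}. Minimal: {H}⁺ = {H}; {E}⁺ = {E} — none reach the full schema.
{A, C, D}⁺: AC→BE adds B, E; CDE→ABH adds H → {A, B, C, D, E, H}. Minimal: {C, D}⁺ = {C, D}; {A, D}⁺ = {A, D}; {A, C}⁺ = {A, B, C, E} — none reach the full schema.
{C, D, E}⁺: CDE→ABH adds A, B, H → {A, B, C, D, E, H}. Minimal: {D, E}⁺ = {D, E}; {C, E}⁺ = {C, E}; {C, D}⁺ = {C, D} — none reach the full schema.

(C, H); (E, H); (A, C, D); (C, D, E)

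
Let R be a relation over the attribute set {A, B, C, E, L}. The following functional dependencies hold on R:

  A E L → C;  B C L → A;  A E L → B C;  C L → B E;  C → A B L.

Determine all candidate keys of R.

{C}⁺: C→ABL adds A, B, L; CL→BE adds E → {A, B, C, E, L}.
{A, E, L}⁺: AEL→C adds C; AEL→BC adds B → {A, B, C, E, L}. Minimal: {E, L}⁺ = {E, L}; {A, L}⁺ = {A, L}; {A, E}⁺ = {A, E} — none reach the full schema.

C; AEL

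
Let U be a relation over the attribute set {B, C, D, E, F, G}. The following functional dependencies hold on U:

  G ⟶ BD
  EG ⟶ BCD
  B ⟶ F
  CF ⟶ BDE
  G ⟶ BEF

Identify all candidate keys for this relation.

Attribute G never appears on the right-hand side of any dependency, so G must belong to every candidate key.
{G}⁺ = {B, C, D, E, F, G}, which is all of the schema, so {G} is the only candidate key.

{G}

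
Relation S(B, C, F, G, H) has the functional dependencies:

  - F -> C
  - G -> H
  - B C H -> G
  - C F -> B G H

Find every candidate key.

(F)

Attribute F never appears on the right-hand side of any dependency, so F must belong to every candidate key.
{F}⁺ = {B, C, F, G, H}, which is all of the schema, so {F} is the only candidate key.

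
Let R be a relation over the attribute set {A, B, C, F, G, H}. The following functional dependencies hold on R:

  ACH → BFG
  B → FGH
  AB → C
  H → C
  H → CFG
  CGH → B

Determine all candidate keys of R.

Attribute A never appears on the right-hand side of any dependency, so A must belong to every candidate key.
{A}⁺ = {A}, which is not all of the schema, so we must add further attributes.
{A, B}⁺: B→FGH adds F, G, H; AB→C adds C → {A, B, C, F, G, H}. Minimal: {B}⁺ = {B, C, F, G, H}; {A}⁺ = {A} — none reach the full schema.
{A, H}⁺: H→C adds C; H→CFG adds F, G; CGH→B adds B → {A, B, C, F, G, H}. Minimal: {H}⁺ = {B, C, F, G, H}; {A}⁺ = {A} — none reach the full schema.

AB; AH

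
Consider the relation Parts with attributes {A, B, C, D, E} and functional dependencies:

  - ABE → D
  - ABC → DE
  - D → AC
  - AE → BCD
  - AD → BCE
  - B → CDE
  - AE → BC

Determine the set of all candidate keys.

{B}⁺: B→CDE adds C, D, E; D→AC adds A → {A, B, C, D, E}.
{D}⁺: D→AC adds A, C; AD→BCE adds B, E → {A, B, C, D, E}.
{A, E}⁺: AE→BCD adds B, C, D → {A, B, C, D, E}. Minimal: {E}⁺ = {E}; {A}⁺ = {A} — none reach the full schema.
Any other superkey contains one of these as a subset, so there are no further candidate keys.

{B}, {D}, {A, E}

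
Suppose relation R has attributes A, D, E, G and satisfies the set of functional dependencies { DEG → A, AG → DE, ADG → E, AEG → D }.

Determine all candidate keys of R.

{A, G}; {D, E, G}

Attribute G never appears on the right-hand side of any dependency, so G must belong to every candidate key.
{G}⁺ = {G}, which is not all of the schema, so we must add further attributes.
{A, G}⁺: AG→DE adds D, E → {A, D, E, G}. Minimal: {G}⁺ = {G}; {A}⁺ = {A} — none reach the full schema.
{D, E, G}⁺: DEG→A adds A → {A, D, E, G}. Minimal: {E, G}⁺ = {E, G}; {D, G}⁺ = {D, G}; {D, E}⁺ = {D, E} — none reach the full schema.
Any other superkey contains one of these as a subset, so there are no further candidate keys.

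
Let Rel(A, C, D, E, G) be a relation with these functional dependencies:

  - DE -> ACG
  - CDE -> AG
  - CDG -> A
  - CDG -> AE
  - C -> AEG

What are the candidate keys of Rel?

{C, D}, {D, E}

Attribute D never appears on the right-hand side of any dependency, so D must belong to every candidate key.
{D}⁺ = {D}, which is not all of the schema, so we must add further attributes.
{C, D}⁺: C→AEG adds A, E, G → {A, C, D, E, G}. Minimal: {D}⁺ = {D}; {C}⁺ = {A, C, E, G} — none reach the full schema.
{D, E}⁺: DE→ACG adds A, C, G → {A, C, D, E, G}. Minimal: {E}⁺ = {E}; {D}⁺ = {D} — none reach the full schema.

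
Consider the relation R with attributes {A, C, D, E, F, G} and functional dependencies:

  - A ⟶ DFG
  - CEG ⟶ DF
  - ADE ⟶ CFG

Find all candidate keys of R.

AE

Attributes A, E never appear on any right-hand side, so every candidate key must contain {A, E}.
{A, E}⁺ = {A, C, D, E, F, G}, which is all of the schema, so {A, E} is the only candidate key.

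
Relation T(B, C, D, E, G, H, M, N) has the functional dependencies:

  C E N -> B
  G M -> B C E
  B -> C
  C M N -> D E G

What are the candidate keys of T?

Attributes H, M, N never appear on any right-hand side, so every candidate key must contain {H, M, N}.
{H, M, N}⁺ = {H, M, N}, which is not all of the schema, so we must add further attributes.
{B, H, M, N}⁺: B→C adds C; CMN→DEG adds D, E, G → {B, C, D, E, G, H, M, N}. Minimal: {H, M, N}⁺ = {H, M, N}; {B, M, N}⁺ = {B, C, D, E, G, M, N}; {B, H, N}⁺ = {B, C, H, N}; … — none reach the full schema.
{C, H, M, N}⁺: CMN→DEG adds D, E, G; CEN→B adds B → {B, C, D, E, G, H, M, N}. Minimal: {H, M, N}⁺ = {H, M, N}; {C, M, N}⁺ = {B, C, D, E, G, M, N}; {C, H, N}⁺ = {C, H, N}; … — none reach the full schema.
{G, H, M, N}⁺: GM→BCE adds B, C, E; CMN→DEG adds D → {B, C, D, E, G, H, M, N}. Minimal: {H, M, N}⁺ = {H, M, N}; {G, M, N}⁺ = {B, C, D, E, G, M, N}; {G, H, N}⁺ = {G, H, N}; … — none reach the full schema.

BHMN, CHMN, GHMN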